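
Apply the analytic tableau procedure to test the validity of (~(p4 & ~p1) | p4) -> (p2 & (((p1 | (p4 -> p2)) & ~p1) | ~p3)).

Assume the negation and expand:
Initial set: {F ((~(p4 & ~p1) | p4) -> (p2 & (((p1 | (p4 -> p2)) & ~p1) | ~p3)))}.
F ((~(p4 & ~p1) | p4) -> (p2 & (((p1 | (p4 -> p2)) & ~p1) | ~p3))): α-rule — add T (~(p4 & ~p1) | p4), F (p2 & (((p1 | (p4 -> p2)) & ~p1) | ~p3)).
T (~(p4 & ~p1) | p4): β-rule — branch into T ~(p4 & ~p1)  //  T p4.
  branch 1 (add T ~(p4 & ~p1)):
    F (p2 & (((p1 | (p4 -> p2)) & ~p1) | ~p3)): β-rule — branch into F p2  //  F (((p1 | (p4 -> p2)) & ~p1) | ~p3).
      branch 1.1 (add F p2):
        T ~(p4 & ~p1): β-rule — branch into F p4  //  F ~p1.
          branch 1.1.1 (add F p4):
            ○ open, literals {p2=0, p4=0}.
          branch 1.1.2 (add F ~p1):
            ○ open, literals {p1=1, p2=0}.
      branch 1.2 (add F (((p1 | (p4 -> p2)) & ~p1) | ~p3)):
        F (((p1 | (p4 -> p2)) & ~p1) | ~p3): α-rule — add F ((p1 | (p4 -> p2)) & ~p1), F ~p3.
        T ~(p4 & ~p1): β-rule — branch into F p4  //  F ~p1.
          branch 1.2.1 (add F p4):
            F ((p1 | (p4 -> p2)) & ~p1): β-rule — branch into F (p1 | (p4 -> p2))  //  F ~p1.
              branch 1.2.1.1 (add F (p1 | (p4 -> p2))):
                F (p1 | (p4 -> p2)): α-rule — add F p1, F (p4 -> p2).
                F (p4 -> p2): α-rule — add T p4, F p2.
                × closes — contains both p4 and ~p4.
              branch 1.2.1.2 (add F ~p1):
                ○ open, literals {p1=1, p3=1, p4=0}.
          branch 1.2.2 (add F ~p1):
            F ((p1 | (p4 -> p2)) & ~p1): β-rule — branch into F (p1 | (p4 -> p2))  //  F ~p1.
              branch 1.2.2.1 (add F (p1 | (p4 -> p2))):
                F (p1 | (p4 -> p2)): α-rule — add F p1, F (p4 -> p2).
                × closes — contains both p1 and ~p1.
              branch 1.2.2.2 (add F ~p1):
                ○ open, literals {p1=1, p3=1}.
  branch 2 (add T p4):
    F (p2 & (((p1 | (p4 -> p2)) & ~p1) | ~p3)): β-rule — branch into F p2  //  F (((p1 | (p4 -> p2)) & ~p1) | ~p3).
      branch 2.1 (add F p2):
        ○ open, literals {p2=0, p4=1}.
      branch 2.2 (add F (((p1 | (p4 -> p2)) & ~p1) | ~p3)):
        F (((p1 | (p4 -> p2)) & ~p1) | ~p3): α-rule — add F ((p1 | (p4 -> p2)) & ~p1), F ~p3.
        F ((p1 | (p4 -> p2)) & ~p1): β-rule — branch into F (p1 | (p4 -> p2))  //  F ~p1.
          branch 2.2.1 (add F (p1 | (p4 -> p2))):
            F (p1 | (p4 -> p2)): α-rule — add F p1, F (p4 -> p2).
            F (p4 -> p2): α-rule — add T p4, F p2.
            ○ open, literals {p1=0, p2=0, p3=1, p4=1}.
          branch 2.2.2 (add F ~p1):
            ○ open, literals {p1=1, p3=1, p4=1}.
2 branches closed, 7 open.
An open branch gives a countermodel: p2=0, p4=0 (unmentioned atoms arbitrary); under it the original formula is false.

Not valid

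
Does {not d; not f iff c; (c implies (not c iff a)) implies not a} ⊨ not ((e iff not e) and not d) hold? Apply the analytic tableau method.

Yes

Initial set: {not d; (not f iff c); ((c implies (not c iff a)) implies not a); not not ((e iff not e) and not d)}.
not not ((e iff not e) and not d): α-rule — add (e iff not e), not d.
(not f iff c): β-rule — branch into not f, c  //  not not f, not c.
  branch 1 (add not f, c):
    ((c implies (not c iff a)) implies not a): β-rule — branch into not (c implies (not c iff a))  //  not a.
      branch 1.1 (add not (c implies (not c iff a))):
        not (c implies (not c iff a)): α-rule — add c, not (not c iff a).
        (e iff not e): β-rule — branch into e, not e  //  not e, not not e.
          branch 1.1.1 (add e, not e):
            × closes — contains both e and not e.
          branch 1.1.2 (add not e, not not e):
            × closes — contains both e and not e.
      branch 1.2 (add not a):
        (e iff not e): β-rule — branch into e, not e  //  not e, not not e.
          branch 1.2.1 (add e, not e):
            × closes — contains both e and not e.
          branch 1.2.2 (add not e, not not e):
            × closes — contains both e and not e.
  branch 2 (add not not f, not c):
    ((c implies (not c iff a)) implies not a): β-rule — branch into not (c implies (not c iff a))  //  not a.
      branch 2.1 (add not (c implies (not c iff a))):
        not (c implies (not c iff a)): α-rule — add c, not (not c iff a).
        × closes — contains both c and not c.
      branch 2.2 (add not a):
        (e iff not e): β-rule — branch into e, not e  //  not e, not not e.
          branch 2.2.1 (add e, not e):
            × closes — contains both e and not e.
          branch 2.2.2 (add not e, not not e):
            × closes — contains both e and not e.
All 7 branches close.
Every branch closed, so the premises entail the conclusion.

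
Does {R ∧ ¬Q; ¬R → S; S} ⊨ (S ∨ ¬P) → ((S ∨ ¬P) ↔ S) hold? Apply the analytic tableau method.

Yes

Initial set: {T (R ∧ ¬Q); T (¬R → S); T S; F ((S ∨ ¬P) → ((S ∨ ¬P) ↔ S))}.
T (R ∧ ¬Q): α-rule — add T R, T ¬Q.
F ((S ∨ ¬P) → ((S ∨ ¬P) ↔ S)): α-rule — add T (S ∨ ¬P), F ((S ∨ ¬P) ↔ S).
T (¬R → S): β-rule — branch into F ¬R  //  T S.
  branch 1 (add F ¬R):
    T (S ∨ ¬P): β-rule — branch into T S  //  T ¬P.
      branch 1.1 (add T S):
        F ((S ∨ ¬P) ↔ S): β-rule — branch into T (S ∨ ¬P), F S  //  F (S ∨ ¬P), T S.
          branch 1.1.1 (add T (S ∨ ¬P), F S):
            × closes — contains both S and ¬S.
          branch 1.1.2 (add F (S ∨ ¬P), T S):
            F (S ∨ ¬P): α-rule — add F S, F ¬P.
            × closes — contains both S and ¬S.
      branch 1.2 (add T ¬P):
        F ((S ∨ ¬P) ↔ S): β-rule — branch into T (S ∨ ¬P), F S  //  F (S ∨ ¬P), T S.
          branch 1.2.1 (add T (S ∨ ¬P), F S):
            × closes — contains both S and ¬S.
          branch 1.2.2 (add F (S ∨ ¬P), T S):
            F (S ∨ ¬P): α-rule — add F S, F ¬P.
            × closes — contains both S and ¬S.
  branch 2 (add T S):
    T (S ∨ ¬P): β-rule — branch into T S  //  T ¬P.
      branch 2.1 (add T S):
        F ((S ∨ ¬P) ↔ S): β-rule — branch into T (S ∨ ¬P), F S  //  F (S ∨ ¬P), T S.
          branch 2.1.1 (add T (S ∨ ¬P), F S):
            × closes — contains both S and ¬S.
          branch 2.1.2 (add F (S ∨ ¬P), T S):
            F (S ∨ ¬P): α-rule — add F S, F ¬P.
            × closes — contains both S and ¬S.
      branch 2.2 (add T ¬P):
        F ((S ∨ ¬P) ↔ S): β-rule — branch into T (S ∨ ¬P), F S  //  F (S ∨ ¬P), T S.
          branch 2.2.1 (add T (S ∨ ¬P), F S):
            × closes — contains both S and ¬S.
          branch 2.2.2 (add F (S ∨ ¬P), T S):
            F (S ∨ ¬P): α-rule — add F S, F ¬P.
            × closes — contains both S and ¬S.
All 8 branches close.
Every branch closed, so the premises entail the conclusion.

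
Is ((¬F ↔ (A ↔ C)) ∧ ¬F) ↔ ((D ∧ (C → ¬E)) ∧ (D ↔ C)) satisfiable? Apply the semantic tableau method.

Satisfiable

Initial set: {(((¬F ↔ (A ↔ C)) ∧ ¬F) ↔ ((D ∧ (C → ¬E)) ∧ (D ↔ C)))}.
(((¬F ↔ (A ↔ C)) ∧ ¬F) ↔ ((D ∧ (C → ¬E)) ∧ (D ↔ C))): β-rule — branch into ((¬F ↔ (A ↔ C)) ∧ ¬F), ((D ∧ (C → ¬E)) ∧ (D ↔ C))  //  ¬((¬F ↔ (A ↔ C)) ∧ ¬F), ¬((D ∧ (C → ¬E)) ∧ (D ↔ C)).
  branch 1 (add ((¬F ↔ (A ↔ C)) ∧ ¬F), ((D ∧ (C → ¬E)) ∧ (D ↔ C))):
    ((¬F ↔ (A ↔ C)) ∧ ¬F): α-rule — add (¬F ↔ (A ↔ C)), ¬F.
    ((D ∧ (C → ¬E)) ∧ (D ↔ C)): α-rule — add (D ∧ (C → ¬E)), (D ↔ C).
    (D ∧ (C → ¬E)): α-rule — add D, (C → ¬E).
    (¬F ↔ (A ↔ C)): β-rule — branch into ¬F, (A ↔ C)  //  ¬¬F, ¬(A ↔ C).
      branch 1.1 (add ¬F, (A ↔ C)):
        (D ↔ C): β-rule — branch into D, C  //  ¬D, ¬C.
          branch 1.1.1 (add D, C):
            (C → ¬E): β-rule — branch into ¬C  //  ¬E.
              branch 1.1.1.1 (add ¬C):
                × closes — contains both C and ¬C.
              branch 1.1.1.2 (add ¬E):
                (A ↔ C): β-rule — branch into A, C  //  ¬A, ¬C.
                  branch 1.1.1.2.1 (add A, C):
                    ○ open, literals {A=T, C=T, D=T, E=F, F=F}.
                  branch 1.1.1.2.2 (add ¬A, ¬C):
                    × closes — contains both C and ¬C.
          branch 1.1.2 (add ¬D, ¬C):
            × closes — contains both D and ¬D.
      branch 1.2 (add ¬¬F, ¬(A ↔ C)):
        × closes — contains both F and ¬F.
  branch 2 (add ¬((¬F ↔ (A ↔ C)) ∧ ¬F), ¬((D ∧ (C → ¬E)) ∧ (D ↔ C))):
    ¬((¬F ↔ (A ↔ C)) ∧ ¬F): β-rule — branch into ¬(¬F ↔ (A ↔ C))  //  ¬¬F.
      branch 2.1 (add ¬(¬F ↔ (A ↔ C))):
        ¬((D ∧ (C → ¬E)) ∧ (D ↔ C)): β-rule — branch into ¬(D ∧ (C → ¬E))  //  ¬(D ↔ C).
          branch 2.1.1 (add ¬(D ∧ (C → ¬E))):
            ¬(¬F ↔ (A ↔ C)): β-rule — branch into ¬F, ¬(A ↔ C)  //  ¬¬F, (A ↔ C).
              branch 2.1.1.1 (add ¬F, ¬(A ↔ C)):
                ¬(D ∧ (C → ¬E)): β-rule — branch into ¬D  //  ¬(C → ¬E).
                  branch 2.1.1.1.1 (add ¬D):
                    ¬(A ↔ C): β-rule — branch into A, ¬C  //  ¬A, C.
                      branch 2.1.1.1.1.1 (add A, ¬C):
                        ○ open, literals {A=T, C=F, D=F, F=F}.
                      branch 2.1.1.1.1.2 (add ¬A, C):
                        ○ open, literals {A=F, C=T, D=F, F=F}.
                  branch 2.1.1.1.2 (add ¬(C → ¬E)):
                    ¬(C → ¬E): α-rule — add C, ¬¬E.
                    ¬(A ↔ C): β-rule — branch into A, ¬C  //  ¬A, C.
                      branch 2.1.1.1.2.1 (add A, ¬C):
                        × closes — contains both C and ¬C.
                      branch 2.1.1.1.2.2 (add ¬A, C):
                        ○ open, literals {A=F, C=T, E=T, F=F}.
              branch 2.1.1.2 (add ¬¬F, (A ↔ C)):
                ¬(D ∧ (C → ¬E)): β-rule — branch into ¬D  //  ¬(C → ¬E).
                  branch 2.1.1.2.1 (add ¬D):
                    (A ↔ C): β-rule — branch into A, C  //  ¬A, ¬C.
                      branch 2.1.1.2.1.1 (add A, C):
                        ○ open, literals {A=T, C=T, D=F, F=T}.
                      branch 2.1.1.2.1.2 (add ¬A, ¬C):
                        ○ open, literals {A=F, C=F, D=F, F=T}.
                  branch 2.1.1.2.2 (add ¬(C → ¬E)):
                    ¬(C → ¬E): α-rule — add C, ¬¬E.
                    (A ↔ C): β-rule — branch into A, C  //  ¬A, ¬C.
                      branch 2.1.1.2.2.1 (add A, C):
                        ○ open, literals {A=T, C=T, E=T, F=T}.
                      branch 2.1.1.2.2.2 (add ¬A, ¬C):
                        × closes — contains both C and ¬C.
          branch 2.1.2 (add ¬(D ↔ C)):
            ¬(¬F ↔ (A ↔ C)): β-rule — branch into ¬F, ¬(A ↔ C)  //  ¬¬F, (A ↔ C).
              branch 2.1.2.1 (add ¬F, ¬(A ↔ C)):
                ¬(D ↔ C): β-rule — branch into D, ¬C  //  ¬D, C.
                  branch 2.1.2.1.1 (add D, ¬C):
                    ¬(A ↔ C): β-rule — branch into A, ¬C  //  ¬A, C.
                      branch 2.1.2.1.1.1 (add A, ¬C):
                        ○ open, literals {A=T, C=F, D=T, F=F}.
                      branch 2.1.2.1.1.2 (add ¬A, C):
                        × closes — contains both C and ¬C.
                  branch 2.1.2.1.2 (add ¬D, C):
                    ¬(A ↔ C): β-rule — branch into A, ¬C  //  ¬A, C.
                      branch 2.1.2.1.2.1 (add A, ¬C):
                        × closes — contains both C and ¬C.
                      branch 2.1.2.1.2.2 (add ¬A, C):
                        ○ open, literals {A=F, C=T, D=F, F=F}.
              branch 2.1.2.2 (add ¬¬F, (A ↔ C)):
                ¬(D ↔ C): β-rule — branch into D, ¬C  //  ¬D, C.
                  branch 2.1.2.2.1 (add D, ¬C):
                    (A ↔ C): β-rule — branch into A, C  //  ¬A, ¬C.
                      branch 2.1.2.2.1.1 (add A, C):
                        × closes — contains both C and ¬C.
                      branch 2.1.2.2.1.2 (add ¬A, ¬C):
                        ○ open, literals {A=F, C=F, D=T, F=T}.
                  branch 2.1.2.2.2 (add ¬D, C):
                    (A ↔ C): β-rule — branch into A, C  //  ¬A, ¬C.
                      branch 2.1.2.2.2.1 (add A, C):
                        ○ open, literals {A=T, C=T, D=F, F=T}.
                      branch 2.1.2.2.2.2 (add ¬A, ¬C):
                        × closes — contains both C and ¬C.
      branch 2.2 (add ¬¬F):
        ¬((D ∧ (C → ¬E)) ∧ (D ↔ C)): β-rule — branch into ¬(D ∧ (C → ¬E))  //  ¬(D ↔ C).
          branch 2.2.1 (add ¬(D ∧ (C → ¬E))):
            ¬(D ∧ (C → ¬E)): β-rule — branch into ¬D  //  ¬(C → ¬E).
              branch 2.2.1.1 (add ¬D):
                ○ open, literals {D=F, F=T}.
              branch 2.2.1.2 (add ¬(C → ¬E)):
                ¬(C → ¬E): α-rule — add C, ¬¬E.
                ○ open, literals {C=T, E=T, F=T}.
          branch 2.2.2 (add ¬(D ↔ C)):
            ¬(D ↔ C): β-rule — branch into D, ¬C  //  ¬D, C.
              branch 2.2.2.1 (add D, ¬C):
                ○ open, literals {C=F, D=T, F=T}.
              branch 2.2.2.2 (add ¬D, C):
                ○ open, literals {C=T, D=F, F=T}.
10 branches closed, 15 open.
An open branch gives a satisfying assignment: A=T, C=T, D=T, E=F, F=F.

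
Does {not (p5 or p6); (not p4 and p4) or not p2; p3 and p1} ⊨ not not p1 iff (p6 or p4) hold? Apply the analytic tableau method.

Initial set: {not (p5 or p6); ((not p4 and p4) or not p2); (p3 and p1); not (not not p1 iff (p6 or p4))}.
not (p5 or p6): α-rule — add not p5, not p6.
(p3 and p1): α-rule — add p3, p1.
((not p4 and p4) or not p2): β-rule — branch into (not p4 and p4)  //  not p2.
  branch 1 (add (not p4 and p4)):
    (not p4 and p4): α-rule — add not p4, p4.
    × closes — contains both p4 and not p4.
  branch 2 (add not p2):
    not (not not p1 iff (p6 or p4)): β-rule — branch into not not p1, not (p6 or p4)  //  not not not p1, (p6 or p4).
      branch 2.1 (add not not p1, not (p6 or p4)):
        not not p1: drop double negation, giving p1.
        not (p6 or p4): α-rule — add not p6, not p4.
        ○ open, literals {p1=1, p2=0, p3=1, p4=0, p5=0, p6=0}.
      branch 2.2 (add not not not p1, (p6 or p4)):
        not not not p1: drop double negation, giving not p1.
        × closes — contains both p1 and not p1.
2 branches closed, 1 open.
An open branch gives a countermodel: p1=1, p2=0, p3=1, p4=0, p5=0, p6=0 (unmentioned atoms arbitrary); the premises hold there but the conclusion fails.

No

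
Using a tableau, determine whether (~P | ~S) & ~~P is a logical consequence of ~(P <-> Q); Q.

Initial set: {~(P <-> Q); Q; ~((~P | ~S) & ~~P)}.
~(P <-> Q): β-rule — branch into P, ~Q  //  ~P, Q.
  branch 1 (add P, ~Q):
    × closes — contains both Q and ~Q.
  branch 2 (add ~P, Q):
    ~((~P | ~S) & ~~P): β-rule — branch into ~(~P | ~S)  //  ~~~P.
      branch 2.1 (add ~(~P | ~S)):
        ~(~P | ~S): α-rule — add ~~P, ~~S.
        × closes — contains both P and ~P.
      branch 2.2 (add ~~~P):
        ~~~P: drop double negation, giving ~P.
        ○ open, literals {P=0, Q=1}.
2 branches closed, 1 open.
An open branch gives a countermodel: P=0, Q=1 (unmentioned atoms arbitrary); the premises hold there but the conclusion fails.

No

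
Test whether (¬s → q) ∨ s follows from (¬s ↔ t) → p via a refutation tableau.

No

Initial set: {((¬s ↔ t) → p); ¬((¬s → q) ∨ s)}.
¬((¬s → q) ∨ s): α-rule — add ¬(¬s → q), ¬s.
¬(¬s → q): α-rule — add ¬s, ¬q.
((¬s ↔ t) → p): β-rule — branch into ¬(¬s ↔ t)  //  p.
  branch 1 (add ¬(¬s ↔ t)):
    ¬(¬s ↔ t): β-rule — branch into ¬s, ¬t  //  ¬¬s, t.
      branch 1.1 (add ¬s, ¬t):
        ○ open, literals {q=0, s=0, t=0}.
      branch 1.2 (add ¬¬s, t):
        × closes — contains both s and ¬s.
  branch 2 (add p):
    ○ open, literals {p=1, q=0, s=0}.
1 branch closed, 2 open.
An open branch gives a countermodel: q=0, s=0, t=0 (unmentioned atoms arbitrary); the premises hold there but the conclusion fails.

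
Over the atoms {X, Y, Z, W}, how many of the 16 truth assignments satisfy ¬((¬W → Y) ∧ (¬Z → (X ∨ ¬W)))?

6

Initial set: {¬((¬W → Y) ∧ (¬Z → (X ∨ ¬W)))}.
¬((¬W → Y) ∧ (¬Z → (X ∨ ¬W))): β-rule — branch into ¬(¬W → Y)  //  ¬(¬Z → (X ∨ ¬W)).
  branch 1 (add ¬(¬W → Y)):
    ¬(¬W → Y): α-rule — add ¬W, ¬Y.
    ○ open, literals {W=F, Y=F}.
  branch 2 (add ¬(¬Z → (X ∨ ¬W))):
    ¬(¬Z → (X ∨ ¬W)): α-rule — add ¬Z, ¬(X ∨ ¬W).
    ¬(X ∨ ¬W): α-rule — add ¬X, ¬¬W.
    ○ open, literals {W=T, X=F, Z=F}.
0 branches closed, 2 open.
Each open branch fixes some atoms; the unmentioned ones are free. Counting distinct full assignments: branch {W=F, Y=F} (X, Z) contributes 4 new; branch {W=T, X=F, Z=F} (Y) contributes 2 new. Total: 6.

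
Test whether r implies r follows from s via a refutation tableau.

Initial set: {s; not (r implies r)}.
not (r implies r): α-rule — add r, not r.
× closes — contains both r and not r.
All 1 branch closes.
Every branch closed, so the premises entail the conclusion.

Yes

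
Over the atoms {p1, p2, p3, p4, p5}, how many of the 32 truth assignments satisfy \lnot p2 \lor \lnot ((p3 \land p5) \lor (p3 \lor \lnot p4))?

20

Initial set: {(\lnot p2 \lor \lnot ((p3 \land p5) \lor (p3 \lor \lnot p4)))}.
(\lnot p2 \lor \lnot ((p3 \land p5) \lor (p3 \lor \lnot p4))): β-rule — branch into \lnot p2  //  \lnot ((p3 \land p5) \lor (p3 \lor \lnot p4)).
  branch 1 (add \lnot p2):
    ○ open, literals {p2=false}.
  branch 2 (add \lnot ((p3 \land p5) \lor (p3 \lor \lnot p4))):
    \lnot ((p3 \land p5) \lor (p3 \lor \lnot p4)): α-rule — add \lnot (p3 \land p5), \lnot (p3 \lor \lnot p4).
    \lnot (p3 \lor \lnot p4): α-rule — add \lnot p3, \lnot \lnot p4.
    \lnot (p3 \land p5): β-rule — branch into \lnot p3  //  \lnot p5.
      branch 2.1 (add \lnot p3):
        ○ open, literals {p3=false, p4=true}.
      branch 2.2 (add \lnot p5):
        ○ open, literals {p3=false, p4=true, p5=false}.
0 branches closed, 3 open.
Each open branch fixes some atoms; the unmentioned ones are free. Counting distinct full assignments: branch {p2=false} (p1, p3, p4, p5) contributes 16 new; branch {p3=false, p4=true} (p1, p2, p5) contributes 4 new; branch {p3=false, p4=true, p5=false} (p1, p2) contributes 0 new. Total: 20.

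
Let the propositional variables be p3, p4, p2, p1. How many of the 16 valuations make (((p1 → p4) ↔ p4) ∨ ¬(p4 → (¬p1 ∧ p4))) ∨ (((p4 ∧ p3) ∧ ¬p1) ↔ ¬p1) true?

12

Initial set: {T ((((p1 → p4) ↔ p4) ∨ ¬(p4 → (¬p1 ∧ p4))) ∨ (((p4 ∧ p3) ∧ ¬p1) ↔ ¬p1))}.
T ((((p1 → p4) ↔ p4) ∨ ¬(p4 → (¬p1 ∧ p4))) ∨ (((p4 ∧ p3) ∧ ¬p1) ↔ ¬p1)): β-rule — branch into T (((p1 → p4) ↔ p4) ∨ ¬(p4 → (¬p1 ∧ p4)))  //  T (((p4 ∧ p3) ∧ ¬p1) ↔ ¬p1).
  branch 1 (add T (((p1 → p4) ↔ p4) ∨ ¬(p4 → (¬p1 ∧ p4)))):
    T (((p1 → p4) ↔ p4) ∨ ¬(p4 → (¬p1 ∧ p4))): β-rule — branch into T ((p1 → p4) ↔ p4)  //  T ¬(p4 → (¬p1 ∧ p4)).
      branch 1.1 (add T ((p1 → p4) ↔ p4)):
        T ((p1 → p4) ↔ p4): β-rule — branch into T (p1 → p4), T p4  //  F (p1 → p4), F p4.
          branch 1.1.1 (add T (p1 → p4), T p4):
            T (p1 → p4): β-rule — branch into F p1  //  T p4.
              branch 1.1.1.1 (add F p1):
                ○ open, literals {p1=0, p4=1}.
              branch 1.1.1.2 (add T p4):
                ○ open, literals {p4=1}.
          branch 1.1.2 (add F (p1 → p4), F p4):
            F (p1 → p4): α-rule — add T p1, F p4.
            ○ open, literals {p1=1, p4=0}.
      branch 1.2 (add T ¬(p4 → (¬p1 ∧ p4))):
        T ¬(p4 → (¬p1 ∧ p4)): α-rule — add T p4, F (¬p1 ∧ p4).
        F (¬p1 ∧ p4): β-rule — branch into F ¬p1  //  F p4.
          branch 1.2.1 (add F ¬p1):
            ○ open, literals {p1=1, p4=1}.
          branch 1.2.2 (add F p4):
            × closes — contains both p4 and ¬p4.
  branch 2 (add T (((p4 ∧ p3) ∧ ¬p1) ↔ ¬p1)):
    T (((p4 ∧ p3) ∧ ¬p1) ↔ ¬p1): β-rule — branch into T ((p4 ∧ p3) ∧ ¬p1), T ¬p1  //  F ((p4 ∧ p3) ∧ ¬p1), F ¬p1.
      branch 2.1 (add T ((p4 ∧ p3) ∧ ¬p1), T ¬p1):
        T ((p4 ∧ p3) ∧ ¬p1): α-rule — add T (p4 ∧ p3), T ¬p1.
        T (p4 ∧ p3): α-rule — add T p4, T p3.
        ○ open, literals {p1=0, p3=1, p4=1}.
      branch 2.2 (add F ((p4 ∧ p3) ∧ ¬p1), F ¬p1):
        F ((p4 ∧ p3) ∧ ¬p1): β-rule — branch into F (p4 ∧ p3)  //  F ¬p1.
          branch 2.2.1 (add F (p4 ∧ p3)):
            F (p4 ∧ p3): β-rule — branch into F p4  //  F p3.
              branch 2.2.1.1 (add F p4):
                ○ open, literals {p1=1, p4=0}.
              branch 2.2.1.2 (add F p3):
                ○ open, literals {p1=1, p3=0}.
          branch 2.2.2 (add F ¬p1):
            ○ open, literals {p1=1}.
1 branch closed, 8 open.
Each open branch fixes some atoms; the unmentioned ones are free. Counting distinct full assignments: branch {p1=0, p4=1} (p3, p2) contributes 4 new; branch {p4=1} (p3, p2, p1) contributes 4 new; branch {p1=1, p4=0} (p3, p2) contributes 4 new; branch {p1=1, p4=1} (p3, p2) contributes 0 new; branch {p1=0, p3=1, p4=1} (p2) contributes 0 new; branch {p1=1, p4=0} (p3, p2) contributes 0 new; branch {p1=1, p3=0} (p4, p2) contributes 0 new; branch {p1=1} (p3, p4, p2) contributes 0 new. Total: 12.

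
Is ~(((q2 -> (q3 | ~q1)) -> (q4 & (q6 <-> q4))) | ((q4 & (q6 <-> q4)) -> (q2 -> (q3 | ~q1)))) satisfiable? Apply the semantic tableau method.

Unsatisfiable

Initial set: {~(((q2 -> (q3 | ~q1)) -> (q4 & (q6 <-> q4))) | ((q4 & (q6 <-> q4)) -> (q2 -> (q3 | ~q1))))}.
~(((q2 -> (q3 | ~q1)) -> (q4 & (q6 <-> q4))) | ((q4 & (q6 <-> q4)) -> (q2 -> (q3 | ~q1)))): α-rule — add ~((q2 -> (q3 | ~q1)) -> (q4 & (q6 <-> q4))), ~((q4 & (q6 <-> q4)) -> (q2 -> (q3 | ~q1))).
~((q2 -> (q3 | ~q1)) -> (q4 & (q6 <-> q4))): α-rule — add (q2 -> (q3 | ~q1)), ~(q4 & (q6 <-> q4)).
~((q4 & (q6 <-> q4)) -> (q2 -> (q3 | ~q1))): α-rule — add (q4 & (q6 <-> q4)), ~(q2 -> (q3 | ~q1)).
(q4 & (q6 <-> q4)): α-rule — add q4, (q6 <-> q4).
~(q2 -> (q3 | ~q1)): α-rule — add q2, ~(q3 | ~q1).
~(q3 | ~q1): α-rule — add ~q3, ~~q1.
(q2 -> (q3 | ~q1)): β-rule — branch into ~q2  //  (q3 | ~q1).
  branch 1 (add ~q2):
    × closes — contains both q2 and ~q2.
  branch 2 (add (q3 | ~q1)):
    ~(q4 & (q6 <-> q4)): β-rule — branch into ~q4  //  ~(q6 <-> q4).
      branch 2.1 (add ~q4):
        × closes — contains both q4 and ~q4.
      branch 2.2 (add ~(q6 <-> q4)):
        (q6 <-> q4): β-rule — branch into q6, q4  //  ~q6, ~q4.
          branch 2.2.1 (add q6, q4):
            (q3 | ~q1): β-rule — branch into q3  //  ~q1.
              branch 2.2.1.1 (add q3):
                × closes — contains both q3 and ~q3.
              branch 2.2.1.2 (add ~q1):
                × closes — contains both q1 and ~q1.
          branch 2.2.2 (add ~q6, ~q4):
            × closes — contains both q4 and ~q4.
All 5 branches close.
Every branch closed; the formula is unsatisfiable.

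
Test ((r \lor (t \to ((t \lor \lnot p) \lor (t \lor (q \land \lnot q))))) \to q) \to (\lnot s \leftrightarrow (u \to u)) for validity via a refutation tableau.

Not valid

Assume the negation and expand:
Initial set: {\lnot (((r \lor (t \to ((t \lor \lnot p) \lor (t \lor (q \land \lnot q))))) \to q) \to (\lnot s \leftrightarrow (u \to u)))}.
\lnot (((r \lor (t \to ((t \lor \lnot p) \lor (t \lor (q \land \lnot q))))) \to q) \to (\lnot s \leftrightarrow (u \to u))): α-rule — add ((r \lor (t \to ((t \lor \lnot p) \lor (t \lor (q \land \lnot q))))) \to q), \lnot (\lnot s \leftrightarrow (u \to u)).
((r \lor (t \to ((t \lor \lnot p) \lor (t \lor (q \land \lnot q))))) \to q): β-rule — branch into \lnot (r \lor (t \to ((t \lor \lnot p) \lor (t \lor (q \land \lnot q)))))  //  q.
  branch 1 (add \lnot (r \lor (t \to ((t \lor \lnot p) \lor (t \lor (q \land \lnot q)))))):
    \lnot (r \lor (t \to ((t \lor \lnot p) \lor (t \lor (q \land \lnot q))))): α-rule — add \lnot r, \lnot (t \to ((t \lor \lnot p) \lor (t \lor (q \land \lnot q)))).
    \lnot (t \to ((t \lor \lnot p) \lor (t \lor (q \land \lnot q)))): α-rule — add t, \lnot ((t \lor \lnot p) \lor (t \lor (q \land \lnot q))).
    \lnot ((t \lor \lnot p) \lor (t \lor (q \land \lnot q))): α-rule — add \lnot (t \lor \lnot p), \lnot (t \lor (q \land \lnot q)).
    \lnot (t \lor \lnot p): α-rule — add \lnot t, \lnot \lnot p.
    × closes — contains both t and \lnot t.
  branch 2 (add q):
    \lnot (\lnot s \leftrightarrow (u \to u)): β-rule — branch into \lnot s, \lnot (u \to u)  //  \lnot \lnot s, (u \to u).
      branch 2.1 (add \lnot s, \lnot (u \to u)):
        \lnot (u \to u): α-rule — add u, \lnot u.
        × closes — contains both u and \lnot u.
      branch 2.2 (add \lnot \lnot s, (u \to u)):
        (u \to u): β-rule — branch into \lnot u  //  u.
          branch 2.2.1 (add \lnot u):
            ○ open, literals {q=T, s=T, u=F}.
          branch 2.2.2 (add u):
            ○ open, literals {q=T, s=T, u=T}.
2 branches closed, 2 open.
An open branch gives a countermodel: q=T, s=T, u=F (unmentioned atoms arbitrary); under it the original formula is false.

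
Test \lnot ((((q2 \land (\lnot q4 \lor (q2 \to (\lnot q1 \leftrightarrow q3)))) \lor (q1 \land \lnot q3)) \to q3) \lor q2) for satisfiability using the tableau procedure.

Satisfiable

Initial set: {\lnot ((((q2 \land (\lnot q4 \lor (q2 \to (\lnot q1 \leftrightarrow q3)))) \lor (q1 \land \lnot q3)) \to q3) \lor q2)}.
\lnot ((((q2 \land (\lnot q4 \lor (q2 \to (\lnot q1 \leftrightarrow q3)))) \lor (q1 \land \lnot q3)) \to q3) \lor q2): α-rule — add \lnot (((q2 \land (\lnot q4 \lor (q2 \to (\lnot q1 \leftrightarrow q3)))) \lor (q1 \land \lnot q3)) \to q3), \lnot q2.
\lnot (((q2 \land (\lnot q4 \lor (q2 \to (\lnot q1 \leftrightarrow q3)))) \lor (q1 \land \lnot q3)) \to q3): α-rule — add ((q2 \land (\lnot q4 \lor (q2 \to (\lnot q1 \leftrightarrow q3)))) \lor (q1 \land \lnot q3)), \lnot q3.
((q2 \land (\lnot q4 \lor (q2 \to (\lnot q1 \leftrightarrow q3)))) \lor (q1 \land \lnot q3)): β-rule — branch into (q2 \land (\lnot q4 \lor (q2 \to (\lnot q1 \leftrightarrow q3))))  //  (q1 \land \lnot q3).
  branch 1 (add (q2 \land (\lnot q4 \lor (q2 \to (\lnot q1 \leftrightarrow q3))))):
    (q2 \land (\lnot q4 \lor (q2 \to (\lnot q1 \leftrightarrow q3)))): α-rule — add q2, (\lnot q4 \lor (q2 \to (\lnot q1 \leftrightarrow q3))).
    × closes — contains both q2 and \lnot q2.
  branch 2 (add (q1 \land \lnot q3)):
    (q1 \land \lnot q3): α-rule — add q1, \lnot q3.
    ○ open, literals {q1=1, q2=0, q3=0}.
1 branch closed, 1 open.
An open branch gives a satisfying assignment: q1=1, q2=0, q3=0.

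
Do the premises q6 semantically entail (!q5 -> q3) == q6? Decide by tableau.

Initial set: {q6; !((!q5 -> q3) == q6)}.
!((!q5 -> q3) == q6): β-rule — branch into (!q5 -> q3), !q6  //  !(!q5 -> q3), q6.
  branch 1 (add (!q5 -> q3), !q6):
    × closes — contains both q6 and !q6.
  branch 2 (add !(!q5 -> q3), q6):
    !(!q5 -> q3): α-rule — add !q5, !q3.
    ○ open, literals {q3=0, q5=0, q6=1}.
1 branch closed, 1 open.
An open branch gives a countermodel: q3=0, q5=0, q6=1 (unmentioned atoms arbitrary); the premises hold there but the conclusion fails.

No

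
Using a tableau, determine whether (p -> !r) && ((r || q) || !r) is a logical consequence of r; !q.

Initial set: {T r; T !q; F ((p -> !r) && ((r || q) || !r))}.
F ((p -> !r) && ((r || q) || !r)): β-rule — branch into F (p -> !r)  //  F ((r || q) || !r).
  branch 1 (add F (p -> !r)):
    F (p -> !r): α-rule — add T p, F !r.
    ○ open, literals {p=1, q=0, r=1}.
  branch 2 (add F ((r || q) || !r)):
    F ((r || q) || !r): α-rule — add F (r || q), F !r.
    F (r || q): α-rule — add F r, F q.
    × closes — contains both r and !r.
1 branch closed, 1 open.
An open branch gives a countermodel: p=1, q=0, r=1 (unmentioned atoms arbitrary); the premises hold there but the conclusion fails.

No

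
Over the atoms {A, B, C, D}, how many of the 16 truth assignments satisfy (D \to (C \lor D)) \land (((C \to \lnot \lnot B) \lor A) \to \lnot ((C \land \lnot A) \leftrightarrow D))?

9

Initial set: {((D \to (C \lor D)) \land (((C \to \lnot \lnot B) \lor A) \to \lnot ((C \land \lnot A) \leftrightarrow D)))}.
((D \to (C \lor D)) \land (((C \to \lnot \lnot B) \lor A) \to \lnot ((C \land \lnot A) \leftrightarrow D))): α-rule — add (D \to (C \lor D)), (((C \to \lnot \lnot B) \lor A) \to \lnot ((C \land \lnot A) \leftrightarrow D)).
(D \to (C \lor D)): β-rule — branch into \lnot D  //  (C \lor D).
  branch 1 (add \lnot D):
    (((C \to \lnot \lnot B) \lor A) \to \lnot ((C \land \lnot A) \leftrightarrow D)): β-rule — branch into \lnot ((C \to \lnot \lnot B) \lor A)  //  \lnot ((C \land \lnot A) \leftrightarrow D).
      branch 1.1 (add \lnot ((C \to \lnot \lnot B) \lor A)):
        \lnot ((C \to \lnot \lnot B) \lor A): α-rule — add \lnot (C \to \lnot \lnot B), \lnot A.
        \lnot (C \to \lnot \lnot B): α-rule — add C, \lnot \lnot \lnot B.
        \lnot \lnot \lnot B: drop double negation, giving \lnot B.
        ○ open, literals {A=0, B=0, C=1, D=0}.
      branch 1.2 (add \lnot ((C \land \lnot A) \leftrightarrow D)):
        \lnot ((C \land \lnot A) \leftrightarrow D): β-rule — branch into (C \land \lnot A), \lnot D  //  \lnot (C \land \lnot A), D.
          branch 1.2.1 (add (C \land \lnot A), \lnot D):
            (C \land \lnot A): α-rule — add C, \lnot A.
            ○ open, literals {A=0, C=1, D=0}.
          branch 1.2.2 (add \lnot (C \land \lnot A), D):
            × closes — contains both D and \lnot D.
  branch 2 (add (C \lor D)):
    (((C \to \lnot \lnot B) \lor A) \to \lnot ((C \land \lnot A) \leftrightarrow D)): β-rule — branch into \lnot ((C \to \lnot \lnot B) \lor A)  //  \lnot ((C \land \lnot A) \leftrightarrow D).
      branch 2.1 (add \lnot ((C \to \lnot \lnot B) \lor A)):
        \lnot ((C \to \lnot \lnot B) \lor A): α-rule — add \lnot (C \to \lnot \lnot B), \lnot A.
        \lnot (C \to \lnot \lnot B): α-rule — add C, \lnot \lnot \lnot B.
        \lnot \lnot \lnot B: drop double negation, giving \lnot B.
        (C \lor D): β-rule — branch into C  //  D.
          branch 2.1.1 (add C):
            ○ open, literals {A=0, B=0, C=1}.
          branch 2.1.2 (add D):
            ○ open, literals {A=0, B=0, C=1, D=1}.
      branch 2.2 (add \lnot ((C \land \lnot A) \leftrightarrow D)):
        (C \lor D): β-rule — branch into C  //  D.
          branch 2.2.1 (add C):
            \lnot ((C \land \lnot A) \leftrightarrow D): β-rule — branch into (C \land \lnot A), \lnot D  //  \lnot (C \land \lnot A), D.
              branch 2.2.1.1 (add (C \land \lnot A), \lnot D):
                (C \land \lnot A): α-rule — add C, \lnot A.
                ○ open, literals {A=0, C=1, D=0}.
              branch 2.2.1.2 (add \lnot (C \land \lnot A), D):
                \lnot (C \land \lnot A): β-rule — branch into \lnot C  //  \lnot \lnot A.
                  branch 2.2.1.2.1 (add \lnot C):
                    × closes — contains both C and \lnot C.
                  branch 2.2.1.2.2 (add \lnot \lnot A):
                    ○ open, literals {A=1, C=1, D=1}.
          branch 2.2.2 (add D):
            \lnot ((C \land \lnot A) \leftrightarrow D): β-rule — branch into (C \land \lnot A), \lnot D  //  \lnot (C \land \lnot A), D.
              branch 2.2.2.1 (add (C \land \lnot A), \lnot D):
                × closes — contains both D and \lnot D.
              branch 2.2.2.2 (add \lnot (C \land \lnot A), D):
                \lnot (C \land \lnot A): β-rule — branch into \lnot C  //  \lnot \lnot A.
                  branch 2.2.2.2.1 (add \lnot C):
                    ○ open, literals {C=0, D=1}.
                  branch 2.2.2.2.2 (add \lnot \lnot A):
                    ○ open, literals {A=1, D=1}.
3 branches closed, 8 open.
Each open branch fixes some atoms; the unmentioned ones are free. Counting distinct full assignments: branch {A=0, B=0, C=1, D=0} (none free) contributes 1 new; branch {A=0, C=1, D=0} (B) contributes 1 new; branch {A=0, B=0, C=1} (D) contributes 1 new; branch {A=0, B=0, C=1, D=1} (none free) contributes 0 new; branch {A=0, C=1, D=0} (B) contributes 0 new; branch {A=1, C=1, D=1} (B) contributes 2 new; branch {C=0, D=1} (A, B) contributes 4 new; branch {A=1, D=1} (B, C) contributes 0 new. Total: 9.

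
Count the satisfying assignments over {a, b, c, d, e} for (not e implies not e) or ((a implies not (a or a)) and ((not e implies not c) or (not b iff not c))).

Initial set: {T ((not e implies not e) or ((a implies not (a or a)) and ((not e implies not c) or (not b iff not c))))}.
T ((not e implies not e) or ((a implies not (a or a)) and ((not e implies not c) or (not b iff not c)))): β-rule — branch into T (not e implies not e)  //  T ((a implies not (a or a)) and ((not e implies not c) or (not b iff not c))).
  branch 1 (add T (not e implies not e)):
    T (not e implies not e): β-rule — branch into F not e  //  T not e.
      branch 1.1 (add F not e):
        ○ open, literals {e=1}.
      branch 1.2 (add T not e):
        ○ open, literals {e=0}.
  branch 2 (add T ((a implies not (a or a)) and ((not e implies not c) or (not b iff not c)))):
    T ((a implies not (a or a)) and ((not e implies not c) or (not b iff not c))): α-rule — add T (a implies not (a or a)), T ((not e implies not c) or (not b iff not c)).
    T (a implies not (a or a)): β-rule — branch into F a  //  T not (a or a).
      branch 2.1 (add F a):
        T ((not e implies not c) or (not b iff not c)): β-rule — branch into T (not e implies not c)  //  T (not b iff not c).
          branch 2.1.1 (add T (not e implies not c)):
            T (not e implies not c): β-rule — branch into F not e  //  T not c.
              branch 2.1.1.1 (add F not e):
                ○ open, literals {a=0, e=1}.
              branch 2.1.1.2 (add T not c):
                ○ open, literals {a=0, c=0}.
          branch 2.1.2 (add T (not b iff not c)):
            T (not b iff not c): β-rule — branch into T not b, T not c  //  F not b, F not c.
              branch 2.1.2.1 (add T not b, T not c):
                ○ open, literals {a=0, b=0, c=0}.
              branch 2.1.2.2 (add F not b, F not c):
                ○ open, literals {a=0, b=1, c=1}.
      branch 2.2 (add T not (a or a)):
        T not (a or a): α-rule — add F a, F a.
        T ((not e implies not c) or (not b iff not c)): β-rule — branch into T (not e implies not c)  //  T (not b iff not c).
          branch 2.2.1 (add T (not e implies not c)):
            T (not e implies not c): β-rule — branch into F not e  //  T not c.
              branch 2.2.1.1 (add F not e):
                ○ open, literals {a=0, e=1}.
              branch 2.2.1.2 (add T not c):
                ○ open, literals {a=0, c=0}.
          branch 2.2.2 (add T (not b iff not c)):
            T (not b iff not c): β-rule — branch into T not b, T not c  //  F not b, F not c.
              branch 2.2.2.1 (add T not b, T not c):
                ○ open, literals {a=0, b=0, c=0}.
              branch 2.2.2.2 (add F not b, F not c):
                ○ open, literals {a=0, b=1, c=1}.
0 branches closed, 10 open.
Each open branch fixes some atoms; the unmentioned ones are free. Counting distinct full assignments: branch {e=1} (a, b, c, d) contributes 16 new; branch {e=0} (a, b, c, d) contributes 16 new; branch {a=0, e=1} (b, c, d) contributes 0 new; branch {a=0, c=0} (b, d, e) contributes 0 new; branch {a=0, b=0, c=0} (d, e) contributes 0 new; branch {a=0, b=1, c=1} (d, e) contributes 0 new; branch {a=0, e=1} (b, c, d) contributes 0 new; branch {a=0, c=0} (b, d, e) contributes 0 new; branch {a=0, b=0, c=0} (d, e) contributes 0 new; branch {a=0, b=1, c=1} (d, e) contributes 0 new. Total: 32.

32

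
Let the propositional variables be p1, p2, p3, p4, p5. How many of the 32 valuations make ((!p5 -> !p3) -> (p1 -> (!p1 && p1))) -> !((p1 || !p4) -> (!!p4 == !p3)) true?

Initial set: {(((!p5 -> !p3) -> (p1 -> (!p1 && p1))) -> !((p1 || !p4) -> (!!p4 == !p3)))}.
(((!p5 -> !p3) -> (p1 -> (!p1 && p1))) -> !((p1 || !p4) -> (!!p4 == !p3))): β-rule — branch into !((!p5 -> !p3) -> (p1 -> (!p1 && p1)))  //  !((p1 || !p4) -> (!!p4 == !p3)).
  branch 1 (add !((!p5 -> !p3) -> (p1 -> (!p1 && p1)))):
    !((!p5 -> !p3) -> (p1 -> (!p1 && p1))): α-rule — add (!p5 -> !p3), !(p1 -> (!p1 && p1)).
    !(p1 -> (!p1 && p1)): α-rule — add p1, !(!p1 && p1).
    (!p5 -> !p3): β-rule — branch into !!p5  //  !p3.
      branch 1.1 (add !!p5):
        !(!p1 && p1): β-rule — branch into !!p1  //  !p1.
          branch 1.1.1 (add !!p1):
            ○ open, literals {p1=true, p5=true}.
          branch 1.1.2 (add !p1):
            × closes — contains both p1 and !p1.
      branch 1.2 (add !p3):
        !(!p1 && p1): β-rule — branch into !!p1  //  !p1.
          branch 1.2.1 (add !!p1):
            ○ open, literals {p1=true, p3=false}.
          branch 1.2.2 (add !p1):
            × closes — contains both p1 and !p1.
  branch 2 (add !((p1 || !p4) -> (!!p4 == !p3))):
    !((p1 || !p4) -> (!!p4 == !p3)): α-rule — add (p1 || !p4), !(!!p4 == !p3).
    (p1 || !p4): β-rule — branch into p1  //  !p4.
      branch 2.1 (add p1):
        !(!!p4 == !p3): β-rule — branch into !!p4, !!p3  //  !!!p4, !p3.
          branch 2.1.1 (add !!p4, !!p3):
            !!p4: drop double negation, giving p4.
            ○ open, literals {p1=true, p3=true, p4=true}.
          branch 2.1.2 (add !!!p4, !p3):
            !!!p4: drop double negation, giving !p4.
            ○ open, literals {p1=true, p3=false, p4=false}.
      branch 2.2 (add !p4):
        !(!!p4 == !p3): β-rule — branch into !!p4, !!p3  //  !!!p4, !p3.
          branch 2.2.1 (add !!p4, !!p3):
            !!p4: drop double negation, giving p4.
            × closes — contains both p4 and !p4.
          branch 2.2.2 (add !!!p4, !p3):
            !!!p4: drop double negation, giving !p4.
            ○ open, literals {p3=false, p4=false}.
3 branches closed, 5 open.
Each open branch fixes some atoms; the unmentioned ones are free. Counting distinct full assignments: branch {p1=true, p5=true} (p2, p3, p4) contributes 8 new; branch {p1=true, p3=false} (p2, p4, p5) contributes 4 new; branch {p1=true, p3=true, p4=true} (p2, p5) contributes 2 new; branch {p1=true, p3=false, p4=false} (p2, p5) contributes 0 new; branch {p3=false, p4=false} (p1, p2, p5) contributes 4 new. Total: 18.

18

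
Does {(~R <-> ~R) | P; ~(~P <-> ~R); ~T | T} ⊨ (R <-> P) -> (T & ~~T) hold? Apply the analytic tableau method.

Initial set: {((~R <-> ~R) | P); ~(~P <-> ~R); (~T | T); ~((R <-> P) -> (T & ~~T))}.
~((R <-> P) -> (T & ~~T)): α-rule — add (R <-> P), ~(T & ~~T).
((~R <-> ~R) | P): β-rule — branch into (~R <-> ~R)  //  P.
  branch 1 (add (~R <-> ~R)):
    ~(~P <-> ~R): β-rule — branch into ~P, ~~R  //  ~~P, ~R.
      branch 1.1 (add ~P, ~~R):
        (~T | T): β-rule — branch into ~T  //  T.
          branch 1.1.1 (add ~T):
            (R <-> P): β-rule — branch into R, P  //  ~R, ~P.
              branch 1.1.1.1 (add R, P):
                × closes — contains both P and ~P.
              branch 1.1.1.2 (add ~R, ~P):
                × closes — contains both R and ~R.
          branch 1.1.2 (add T):
            (R <-> P): β-rule — branch into R, P  //  ~R, ~P.
              branch 1.1.2.1 (add R, P):
                × closes — contains both P and ~P.
              branch 1.1.2.2 (add ~R, ~P):
                × closes — contains both R and ~R.
      branch 1.2 (add ~~P, ~R):
        (~T | T): β-rule — branch into ~T  //  T.
          branch 1.2.1 (add ~T):
            (R <-> P): β-rule — branch into R, P  //  ~R, ~P.
              branch 1.2.1.1 (add R, P):
                × closes — contains both R and ~R.
              branch 1.2.1.2 (add ~R, ~P):
                × closes — contains both P and ~P.
          branch 1.2.2 (add T):
            (R <-> P): β-rule — branch into R, P  //  ~R, ~P.
              branch 1.2.2.1 (add R, P):
                × closes — contains both R and ~R.
              branch 1.2.2.2 (add ~R, ~P):
                × closes — contains both P and ~P.
  branch 2 (add P):
    ~(~P <-> ~R): β-rule — branch into ~P, ~~R  //  ~~P, ~R.
      branch 2.1 (add ~P, ~~R):
        × closes — contains both P and ~P.
      branch 2.2 (add ~~P, ~R):
        (~T | T): β-rule — branch into ~T  //  T.
          branch 2.2.1 (add ~T):
            (R <-> P): β-rule — branch into R, P  //  ~R, ~P.
              branch 2.2.1.1 (add R, P):
                × closes — contains both R and ~R.
              branch 2.2.1.2 (add ~R, ~P):
                × closes — contains both P and ~P.
          branch 2.2.2 (add T):
            (R <-> P): β-rule — branch into R, P  //  ~R, ~P.
              branch 2.2.2.1 (add R, P):
                × closes — contains both R and ~R.
              branch 2.2.2.2 (add ~R, ~P):
                × closes — contains both P and ~P.
All 13 branches close.
Every branch closed, so the premises entail the conclusion.

Yes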